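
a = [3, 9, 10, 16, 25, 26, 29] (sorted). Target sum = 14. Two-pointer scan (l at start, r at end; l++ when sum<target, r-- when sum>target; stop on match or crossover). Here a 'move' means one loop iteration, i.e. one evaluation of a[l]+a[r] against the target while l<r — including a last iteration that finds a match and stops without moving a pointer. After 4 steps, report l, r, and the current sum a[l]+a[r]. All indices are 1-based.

l=1, r=3, sum=13

l=1 r=7: 3+29=32 >14, r--
l=1 r=6: 3+26=29 >14, r--
l=1 r=5: 3+25=28 >14, r--
l=1 r=4: 3+16=19 >14, r--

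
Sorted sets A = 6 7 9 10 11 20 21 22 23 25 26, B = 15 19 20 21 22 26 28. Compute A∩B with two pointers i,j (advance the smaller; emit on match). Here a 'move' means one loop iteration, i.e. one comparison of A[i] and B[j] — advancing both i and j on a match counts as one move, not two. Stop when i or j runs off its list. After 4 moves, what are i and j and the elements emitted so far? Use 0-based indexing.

i=0 j=0: 6<15, i++
i=1 j=0: 7<15, i++
i=2 j=0: 9<15, i++
i=3 j=0: 10<15, i++

i=4, j=0, emitted=[]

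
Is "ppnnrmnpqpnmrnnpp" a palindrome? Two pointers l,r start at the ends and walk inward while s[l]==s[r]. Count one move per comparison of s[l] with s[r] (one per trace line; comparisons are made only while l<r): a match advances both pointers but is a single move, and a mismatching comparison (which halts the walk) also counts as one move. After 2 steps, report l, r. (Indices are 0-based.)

l=2, r=14

l=0 r=16: 'p'=='p', l++,r--
l=1 r=15: 'p'=='p', l++,r--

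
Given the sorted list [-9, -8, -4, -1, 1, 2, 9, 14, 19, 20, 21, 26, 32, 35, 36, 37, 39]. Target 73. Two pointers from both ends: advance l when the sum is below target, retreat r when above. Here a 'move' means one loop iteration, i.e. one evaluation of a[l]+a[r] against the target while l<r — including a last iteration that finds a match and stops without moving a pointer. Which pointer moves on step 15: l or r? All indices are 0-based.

l=0 r=16: -9+39=30 <73, l++
l=1 r=16: -8+39=31 <73, l++
l=2 r=16: -4+39=35 <73, l++
l=3 r=16: -1+39=38 <73, l++
l=4 r=16: 1+39=40 <73, l++
l=5 r=16: 2+39=41 <73, l++
l=6 r=16: 9+39=48 <73, l++
l=7 r=16: 14+39=53 <73, l++
l=8 r=16: 19+39=58 <73, l++
l=9 r=16: 20+39=59 <73, l++
l=10 r=16: 21+39=60 <73, l++
l=11 r=16: 26+39=65 <73, l++
l=12 r=16: 32+39=71 <73, l++
l=13 r=16: 35+39=74 >73, r--
l=13 r=15: 35+37=72 <73, l++

l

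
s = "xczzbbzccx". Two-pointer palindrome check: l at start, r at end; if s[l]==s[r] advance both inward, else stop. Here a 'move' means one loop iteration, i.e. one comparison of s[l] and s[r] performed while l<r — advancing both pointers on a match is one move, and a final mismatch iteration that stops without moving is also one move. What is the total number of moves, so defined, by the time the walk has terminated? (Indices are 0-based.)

3 moves

l=0 r=9: 'x'=='x', l++,r--
l=1 r=8: 'c'=='c', l++,r--
l=2 r=7: 'z'!='c', stop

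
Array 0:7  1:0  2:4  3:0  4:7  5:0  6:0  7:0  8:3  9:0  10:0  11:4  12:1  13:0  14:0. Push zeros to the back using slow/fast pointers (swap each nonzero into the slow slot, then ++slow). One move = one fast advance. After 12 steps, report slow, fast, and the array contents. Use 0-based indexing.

slow=0 fast=0: a[fast]=7≠0 swap→a[0]=7, slow++,fast++
slow=1 fast=1: a[fast]=0, fast++
slow=1 fast=2: a[fast]=4≠0 swap→a[1]=4, slow++,fast++
slow=2 fast=3: a[fast]=0, fast++
slow=2 fast=4: a[fast]=7≠0 swap→a[2]=7, slow++,fast++
slow=3 fast=5: a[fast]=0, fast++
slow=3 fast=6: a[fast]=0, fast++
slow=3 fast=7: a[fast]=0, fast++
slow=3 fast=8: a[fast]=3≠0 swap→a[3]=3, slow++,fast++
slow=4 fast=9: a[fast]=0, fast++
slow=4 fast=10: a[fast]=0, fast++
slow=4 fast=11: a[fast]=4≠0 swap→a[4]=4, slow++,fast++

slow=5, fast=12, a=[7, 4, 7, 3, 4, 0, 0, 0, 0, 0, 0, 0, 1, 0, 0]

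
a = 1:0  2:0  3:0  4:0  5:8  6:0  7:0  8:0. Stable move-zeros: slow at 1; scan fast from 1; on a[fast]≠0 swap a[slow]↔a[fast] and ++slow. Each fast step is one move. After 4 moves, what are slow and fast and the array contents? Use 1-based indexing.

(s=1,f=1) a[fast]=0 → fast++
(s=1,f=2) a[fast]=0 → fast++
(s=1,f=3) a[fast]=0 → fast++
(s=1,f=4) a[fast]=0 → fast++

slow=1, fast=5, a=[0, 0, 0, 0, 8, 0, 0, 0]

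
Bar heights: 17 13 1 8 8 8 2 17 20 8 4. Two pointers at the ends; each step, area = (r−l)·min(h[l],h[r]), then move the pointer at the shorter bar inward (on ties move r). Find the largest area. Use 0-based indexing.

max area = 136

[0,10] min(17,4)*10=40 best=40 * → r--
[0,9] min(17,8)*9=72 best=72 * → r--
[0,8] min(17,20)*8=136 best=136 * → l++
[1,8] min(13,20)*7=91 best=136 → l++
[2,8] min(1,20)*6=6 best=136 → l++
[3,8] min(8,20)*5=40 best=136 → l++
[4,8] min(8,20)*4=32 best=136 → l++
[5,8] min(8,20)*3=24 best=136 → l++
[6,8] min(2,20)*2=4 best=136 → l++
[7,8] min(17,20)*1=17 best=136 → l++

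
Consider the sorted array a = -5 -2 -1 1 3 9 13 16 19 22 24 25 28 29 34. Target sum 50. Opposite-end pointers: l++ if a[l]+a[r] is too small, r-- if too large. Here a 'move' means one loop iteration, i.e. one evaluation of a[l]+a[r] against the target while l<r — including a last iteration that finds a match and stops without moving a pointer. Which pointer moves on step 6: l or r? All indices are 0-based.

l

[0,14] -5+34=29 <50 → l++
[1,14] -2+34=32 <50 → l++
[2,14] -1+34=33 <50 → l++
[3,14] 1+34=35 <50 → l++
[4,14] 3+34=37 <50 → l++
[5,14] 9+34=43 <50 → l++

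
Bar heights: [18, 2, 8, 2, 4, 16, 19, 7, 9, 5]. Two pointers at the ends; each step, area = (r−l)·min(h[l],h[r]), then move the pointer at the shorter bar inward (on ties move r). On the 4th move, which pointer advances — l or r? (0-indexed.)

l=0 r=9: min(18,5)*9=45 best=45 *, r--
l=0 r=8: min(18,9)*8=72 best=72 *, r--
l=0 r=7: min(18,7)*7=49 best=72, r--
l=0 r=6: min(18,19)*6=108 best=108 *, l++

l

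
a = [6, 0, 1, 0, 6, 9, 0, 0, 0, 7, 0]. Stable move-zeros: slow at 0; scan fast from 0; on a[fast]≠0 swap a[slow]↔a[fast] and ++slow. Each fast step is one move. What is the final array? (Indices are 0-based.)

[6, 1, 6, 9, 7, 0, 0, 0, 0, 0, 0]

slow=0 fast=0: a[fast]=6≠0 swap→a[0]=6, slow++,fast++
slow=1 fast=1: a[fast]=0, fast++
slow=1 fast=2: a[fast]=1≠0 swap→a[1]=1, slow++,fast++
slow=2 fast=3: a[fast]=0, fast++
slow=2 fast=4: a[fast]=6≠0 swap→a[2]=6, slow++,fast++
slow=3 fast=5: a[fast]=9≠0 swap→a[3]=9, slow++,fast++
slow=4 fast=6: a[fast]=0, fast++
slow=4 fast=7: a[fast]=0, fast++
slow=4 fast=8: a[fast]=0, fast++
slow=4 fast=9: a[fast]=7≠0 swap→a[4]=7, slow++,fast++
slow=5 fast=10: a[fast]=0, fast++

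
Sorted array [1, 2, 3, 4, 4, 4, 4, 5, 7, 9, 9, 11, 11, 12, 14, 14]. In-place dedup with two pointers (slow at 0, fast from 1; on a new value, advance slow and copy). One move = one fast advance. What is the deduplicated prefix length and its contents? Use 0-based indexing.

(s=0,f=1) a[fast]=2≠a[slow]=1 write a[1]=2 → slow++,fast++
(s=1,f=2) a[fast]=3≠a[slow]=2 write a[2]=3 → slow++,fast++
(s=2,f=3) a[fast]=4≠a[slow]=3 write a[3]=4 → slow++,fast++
(s=3,f=4) a[fast]=4=a[slow] dup → fast++
(s=3,f=5) a[fast]=4=a[slow] dup → fast++
(s=3,f=6) a[fast]=4=a[slow] dup → fast++
(s=3,f=7) a[fast]=5≠a[slow]=4 write a[4]=5 → slow++,fast++
(s=4,f=8) a[fast]=7≠a[slow]=5 write a[5]=7 → slow++,fast++
(s=5,f=9) a[fast]=9≠a[slow]=7 write a[6]=9 → slow++,fast++
(s=6,f=10) a[fast]=9=a[slow] dup → fast++
(s=6,f=11) a[fast]=11≠a[slow]=9 write a[7]=11 → slow++,fast++
(s=7,f=12) a[fast]=11=a[slow] dup → fast++
(s=7,f=13) a[fast]=12≠a[slow]=11 write a[8]=12 → slow++,fast++
(s=8,f=14) a[fast]=14≠a[slow]=12 write a[9]=14 → slow++,fast++
(s=9,f=15) a[fast]=14=a[slow] dup → fast++

length 10; prefix = [1, 2, 3, 4, 5, 7, 9, 11, 12, 14]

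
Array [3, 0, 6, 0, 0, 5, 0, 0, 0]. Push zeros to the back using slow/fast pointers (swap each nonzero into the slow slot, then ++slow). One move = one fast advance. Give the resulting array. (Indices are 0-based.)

[3, 6, 5, 0, 0, 0, 0, 0, 0]

slow=0 fast=0: a[fast]=3≠0 swap→a[0]=3, slow++,fast++
slow=1 fast=1: a[fast]=0, fast++
slow=1 fast=2: a[fast]=6≠0 swap→a[1]=6, slow++,fast++
slow=2 fast=3: a[fast]=0, fast++
slow=2 fast=4: a[fast]=0, fast++
slow=2 fast=5: a[fast]=5≠0 swap→a[2]=5, slow++,fast++
slow=3 fast=6: a[fast]=0, fast++
slow=3 fast=7: a[fast]=0, fast++
slow=3 fast=8: a[fast]=0, fast++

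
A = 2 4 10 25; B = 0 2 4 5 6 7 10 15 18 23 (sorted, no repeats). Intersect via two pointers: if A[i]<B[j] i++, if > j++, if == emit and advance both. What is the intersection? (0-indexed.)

[i=0,j=0] 2>0 → j++
[i=0,j=1] 2==2 emit → i++,j++
[i=1,j=2] 4==4 emit → i++,j++
[i=2,j=3] 10>5 → j++
[i=2,j=4] 10>6 → j++
[i=2,j=5] 10>7 → j++
[i=2,j=6] 10==10 emit → i++,j++
[i=3,j=7] 25>15 → j++
[i=3,j=8] 25>18 → j++
[i=3,j=9] 25>23 → j++

intersection = [2, 4, 10]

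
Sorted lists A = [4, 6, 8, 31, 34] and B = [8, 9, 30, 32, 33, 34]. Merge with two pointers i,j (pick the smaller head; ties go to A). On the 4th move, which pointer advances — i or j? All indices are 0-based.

[i=0,j=0] A[i]=4<=B[j]=8 take 4 → i++
[i=1,j=0] A[i]=6<=B[j]=8 take 6 → i++
[i=2,j=0] A[i]=8<=B[j]=8 take 8 → i++
[i=3,j=0] A[i]=31>B[j]=8 take 8 → j++

j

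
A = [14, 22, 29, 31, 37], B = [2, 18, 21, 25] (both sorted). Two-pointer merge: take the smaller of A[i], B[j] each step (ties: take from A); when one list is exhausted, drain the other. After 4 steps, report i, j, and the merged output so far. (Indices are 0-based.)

i=0 j=0: A[i]=14>B[j]=2 take 2, j++
i=0 j=1: A[i]=14<=B[j]=18 take 14, i++
i=1 j=1: A[i]=22>B[j]=18 take 18, j++
i=1 j=2: A[i]=22>B[j]=21 take 21, j++

i=1, j=3, merged so far=[2, 14, 18, 21]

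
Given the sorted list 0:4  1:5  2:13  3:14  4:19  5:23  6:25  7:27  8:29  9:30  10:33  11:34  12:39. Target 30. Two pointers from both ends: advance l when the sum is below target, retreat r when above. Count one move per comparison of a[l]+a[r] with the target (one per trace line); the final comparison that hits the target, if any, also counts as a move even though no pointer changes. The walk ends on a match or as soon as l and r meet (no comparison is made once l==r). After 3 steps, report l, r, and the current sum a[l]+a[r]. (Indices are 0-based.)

l=0, r=9, sum=34

l=0 r=12: 4+39=43 >30, r--
l=0 r=11: 4+34=38 >30, r--
l=0 r=10: 4+33=37 >30, r--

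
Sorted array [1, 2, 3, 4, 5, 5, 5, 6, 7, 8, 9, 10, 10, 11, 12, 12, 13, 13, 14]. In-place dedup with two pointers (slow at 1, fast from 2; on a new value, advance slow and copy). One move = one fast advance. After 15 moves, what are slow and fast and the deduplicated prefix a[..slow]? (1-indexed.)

(s=1,f=2) a[fast]=2≠a[slow]=1 write a[2]=2 → slow++,fast++
(s=2,f=3) a[fast]=3≠a[slow]=2 write a[3]=3 → slow++,fast++
(s=3,f=4) a[fast]=4≠a[slow]=3 write a[4]=4 → slow++,fast++
(s=4,f=5) a[fast]=5≠a[slow]=4 write a[5]=5 → slow++,fast++
(s=5,f=6) a[fast]=5=a[slow] dup → fast++
(s=5,f=7) a[fast]=5=a[slow] dup → fast++
(s=5,f=8) a[fast]=6≠a[slow]=5 write a[6]=6 → slow++,fast++
(s=6,f=9) a[fast]=7≠a[slow]=6 write a[7]=7 → slow++,fast++
(s=7,f=10) a[fast]=8≠a[slow]=7 write a[8]=8 → slow++,fast++
(s=8,f=11) a[fast]=9≠a[slow]=8 write a[9]=9 → slow++,fast++
(s=9,f=12) a[fast]=10≠a[slow]=9 write a[10]=10 → slow++,fast++
(s=10,f=13) a[fast]=10=a[slow] dup → fast++
(s=10,f=14) a[fast]=11≠a[slow]=10 write a[11]=11 → slow++,fast++
(s=11,f=15) a[fast]=12≠a[slow]=11 write a[12]=12 → slow++,fast++
(s=12,f=16) a[fast]=12=a[slow] dup → fast++

slow=12, fast=17, prefix=[1, 2, 3, 4, 5, 6, 7, 8, 9, 10, 11, 12]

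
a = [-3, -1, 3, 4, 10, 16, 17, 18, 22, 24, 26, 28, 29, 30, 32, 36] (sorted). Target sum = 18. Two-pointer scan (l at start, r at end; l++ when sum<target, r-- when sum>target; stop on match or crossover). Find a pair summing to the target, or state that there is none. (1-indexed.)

l=1 r=16: -3+36=33 >18, r--
l=1 r=15: -3+32=29 >18, r--
l=1 r=14: -3+30=27 >18, r--
l=1 r=13: -3+29=26 >18, r--
l=1 r=12: -3+28=25 >18, r--
l=1 r=11: -3+26=23 >18, r--
l=1 r=10: -3+24=21 >18, r--
l=1 r=9: -3+22=19 >18, r--
l=1 r=8: -3+18=15 <18, l++
l=2 r=8: -1+18=17 <18, l++
l=3 r=8: 3+18=21 >18, r--
l=3 r=7: 3+17=20 >18, r--
l=3 r=6: 3+16=19 >18, r--
l=3 r=5: 3+10=13 <18, l++
l=4 r=5: 4+10=14 <18, l++

no pair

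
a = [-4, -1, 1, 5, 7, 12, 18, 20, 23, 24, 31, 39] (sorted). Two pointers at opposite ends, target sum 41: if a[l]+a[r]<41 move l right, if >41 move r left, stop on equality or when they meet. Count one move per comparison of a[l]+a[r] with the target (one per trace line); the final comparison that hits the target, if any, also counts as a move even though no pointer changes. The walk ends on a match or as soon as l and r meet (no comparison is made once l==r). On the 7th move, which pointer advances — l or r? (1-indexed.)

r

[1,12] -4+39=35 <41 → l++
[2,12] -1+39=38 <41 → l++
[3,12] 1+39=40 <41 → l++
[4,12] 5+39=44 >41 → r--
[4,11] 5+31=36 <41 → l++
[5,11] 7+31=38 <41 → l++
[6,11] 12+31=43 >41 → r--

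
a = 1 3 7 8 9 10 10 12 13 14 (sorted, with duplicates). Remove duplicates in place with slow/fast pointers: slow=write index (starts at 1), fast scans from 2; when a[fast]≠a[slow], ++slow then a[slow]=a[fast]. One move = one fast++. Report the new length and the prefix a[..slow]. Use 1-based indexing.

length 9; prefix = [1, 3, 7, 8, 9, 10, 12, 13, 14]

(s=1,f=2) a[fast]=3≠a[slow]=1 write a[2]=3 → slow++,fast++
(s=2,f=3) a[fast]=7≠a[slow]=3 write a[3]=7 → slow++,fast++
(s=3,f=4) a[fast]=8≠a[slow]=7 write a[4]=8 → slow++,fast++
(s=4,f=5) a[fast]=9≠a[slow]=8 write a[5]=9 → slow++,fast++
(s=5,f=6) a[fast]=10≠a[slow]=9 write a[6]=10 → slow++,fast++
(s=6,f=7) a[fast]=10=a[slow] dup → fast++
(s=6,f=8) a[fast]=12≠a[slow]=10 write a[7]=12 → slow++,fast++
(s=7,f=9) a[fast]=13≠a[slow]=12 write a[8]=13 → slow++,fast++
(s=8,f=10) a[fast]=14≠a[slow]=13 write a[9]=14 → slow++,fast++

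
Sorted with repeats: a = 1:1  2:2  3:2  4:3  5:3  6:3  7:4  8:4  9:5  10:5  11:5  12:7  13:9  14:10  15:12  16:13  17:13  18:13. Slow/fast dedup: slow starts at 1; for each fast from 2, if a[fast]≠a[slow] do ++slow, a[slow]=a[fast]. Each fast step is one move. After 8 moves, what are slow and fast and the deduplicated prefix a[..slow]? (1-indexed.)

slow=5, fast=10, prefix=[1, 2, 3, 4, 5]

slow=1 fast=2: a[fast]=2≠a[slow]=1 write a[2]=2, slow++,fast++
slow=2 fast=3: a[fast]=2=a[slow] dup, fast++
slow=2 fast=4: a[fast]=3≠a[slow]=2 write a[3]=3, slow++,fast++
slow=3 fast=5: a[fast]=3=a[slow] dup, fast++
slow=3 fast=6: a[fast]=3=a[slow] dup, fast++
slow=3 fast=7: a[fast]=4≠a[slow]=3 write a[4]=4, slow++,fast++
slow=4 fast=8: a[fast]=4=a[slow] dup, fast++
slow=4 fast=9: a[fast]=5≠a[slow]=4 write a[5]=5, slow++,fast++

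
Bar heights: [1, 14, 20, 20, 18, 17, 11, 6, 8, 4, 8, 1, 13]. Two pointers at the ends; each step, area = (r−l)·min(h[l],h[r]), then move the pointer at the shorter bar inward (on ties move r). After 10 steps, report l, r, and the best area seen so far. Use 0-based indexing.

l=2, r=4, best area=143

[0,12] min(1,13)*12=12 best=12 * → l++
[1,12] min(14,13)*11=143 best=143 * → r--
[1,11] min(14,1)*10=10 best=143 → r--
[1,10] min(14,8)*9=72 best=143 → r--
[1,9] min(14,4)*8=32 best=143 → r--
[1,8] min(14,8)*7=56 best=143 → r--
[1,7] min(14,6)*6=36 best=143 → r--
[1,6] min(14,11)*5=55 best=143 → r--
[1,5] min(14,17)*4=56 best=143 → l++
[2,5] min(20,17)*3=51 best=143 → r--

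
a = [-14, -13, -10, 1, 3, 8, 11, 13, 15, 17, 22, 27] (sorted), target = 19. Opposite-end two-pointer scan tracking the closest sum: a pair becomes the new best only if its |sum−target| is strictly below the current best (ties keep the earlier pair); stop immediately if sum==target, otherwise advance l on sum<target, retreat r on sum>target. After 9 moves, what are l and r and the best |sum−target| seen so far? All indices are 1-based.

l=6, r=8, best |Δ|=1

l=1 r=12: -14+27=13 d=6 *, l++
l=2 r=12: -13+27=14 d=5 *, l++
l=3 r=12: -10+27=17 d=2 *, l++
l=4 r=12: 1+27=28 d=9, r--
l=4 r=11: 1+22=23 d=4, r--
l=4 r=10: 1+17=18 d=1 *, l++
l=5 r=10: 3+17=20 d=1, r--
l=5 r=9: 3+15=18 d=1, l++
l=6 r=9: 8+15=23 d=4, r--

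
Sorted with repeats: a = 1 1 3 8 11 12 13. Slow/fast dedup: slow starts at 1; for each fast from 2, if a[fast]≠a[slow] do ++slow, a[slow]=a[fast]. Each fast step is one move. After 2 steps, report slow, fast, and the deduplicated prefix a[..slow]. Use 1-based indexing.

slow=1 fast=2: a[fast]=1=a[slow] dup, fast++
slow=1 fast=3: a[fast]=3≠a[slow]=1 write a[2]=3, slow++,fast++

slow=2, fast=4, prefix=[1, 3]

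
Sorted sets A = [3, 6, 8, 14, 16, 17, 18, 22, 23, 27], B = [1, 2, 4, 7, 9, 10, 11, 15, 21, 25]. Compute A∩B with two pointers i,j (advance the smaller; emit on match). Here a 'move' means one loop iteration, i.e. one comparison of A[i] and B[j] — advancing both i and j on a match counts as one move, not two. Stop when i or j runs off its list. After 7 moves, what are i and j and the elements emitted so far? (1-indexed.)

i=1 j=1: 3>1, j++
i=1 j=2: 3>2, j++
i=1 j=3: 3<4, i++
i=2 j=3: 6>4, j++
i=2 j=4: 6<7, i++
i=3 j=4: 8>7, j++
i=3 j=5: 8<9, i++

i=4, j=5, emitted=[]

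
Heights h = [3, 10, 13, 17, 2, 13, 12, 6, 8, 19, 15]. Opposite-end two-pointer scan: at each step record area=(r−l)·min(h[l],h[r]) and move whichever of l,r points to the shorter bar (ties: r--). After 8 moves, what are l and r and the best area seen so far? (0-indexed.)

l=7, r=9, best area=105

[0,10] min(3,15)*10=30 best=30 * → l++
[1,10] min(10,15)*9=90 best=90 * → l++
[2,10] min(13,15)*8=104 best=104 * → l++
[3,10] min(17,15)*7=105 best=105 * → r--
[3,9] min(17,19)*6=102 best=105 → l++
[4,9] min(2,19)*5=10 best=105 → l++
[5,9] min(13,19)*4=52 best=105 → l++
[6,9] min(12,19)*3=36 best=105 → l++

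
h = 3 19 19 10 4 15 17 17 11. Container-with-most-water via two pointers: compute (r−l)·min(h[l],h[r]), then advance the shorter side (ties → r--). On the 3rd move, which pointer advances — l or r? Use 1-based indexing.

r

l=1 r=9: min(3,11)*8=24 best=24 *, l++
l=2 r=9: min(19,11)*7=77 best=77 *, r--
l=2 r=8: min(19,17)*6=102 best=102 *, r--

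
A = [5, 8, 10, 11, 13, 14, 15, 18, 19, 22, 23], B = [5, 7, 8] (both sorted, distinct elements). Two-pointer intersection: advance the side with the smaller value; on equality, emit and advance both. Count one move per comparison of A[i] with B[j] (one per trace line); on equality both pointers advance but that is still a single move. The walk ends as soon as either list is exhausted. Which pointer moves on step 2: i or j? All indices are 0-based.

j

[i=0,j=0] 5==5 emit → i++,j++
[i=1,j=1] 8>7 → j++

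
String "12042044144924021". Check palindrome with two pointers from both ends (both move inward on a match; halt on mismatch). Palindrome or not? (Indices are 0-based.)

l=0 r=16: '1'=='1', l++,r--
l=1 r=15: '2'=='2', l++,r--
l=2 r=14: '0'=='0', l++,r--
l=3 r=13: '4'=='4', l++,r--
l=4 r=12: '2'=='2', l++,r--
l=5 r=11: '0'!='9', stop

not a palindrome (mismatch at 5,11)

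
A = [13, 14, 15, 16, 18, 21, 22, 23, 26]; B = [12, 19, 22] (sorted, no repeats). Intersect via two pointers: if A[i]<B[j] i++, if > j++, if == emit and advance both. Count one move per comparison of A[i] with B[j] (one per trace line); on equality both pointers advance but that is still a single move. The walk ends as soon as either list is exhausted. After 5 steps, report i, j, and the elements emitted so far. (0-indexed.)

i=4, j=1, emitted=[]

i=0 j=0: 13>12, j++
i=0 j=1: 13<19, i++
i=1 j=1: 14<19, i++
i=2 j=1: 15<19, i++
i=3 j=1: 16<19, i++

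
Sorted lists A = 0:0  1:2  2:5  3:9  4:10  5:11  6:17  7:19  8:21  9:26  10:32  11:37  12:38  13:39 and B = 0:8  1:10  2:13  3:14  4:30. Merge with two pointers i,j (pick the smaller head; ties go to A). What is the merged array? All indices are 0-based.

[i=0,j=0] A[i]=0<=B[j]=8 take 0 → i++
[i=1,j=0] A[i]=2<=B[j]=8 take 2 → i++
[i=2,j=0] A[i]=5<=B[j]=8 take 5 → i++
[i=3,j=0] A[i]=9>B[j]=8 take 8 → j++
[i=3,j=1] A[i]=9<=B[j]=10 take 9 → i++
[i=4,j=1] A[i]=10<=B[j]=10 take 10 → i++
[i=5,j=1] A[i]=11>B[j]=10 take 10 → j++
[i=5,j=2] A[i]=11<=B[j]=13 take 11 → i++
[i=6,j=2] A[i]=17>B[j]=13 take 13 → j++
[i=6,j=3] A[i]=17>B[j]=14 take 14 → j++
[i=6,j=4] A[i]=17<=B[j]=30 take 17 → i++
[i=7,j=4] A[i]=19<=B[j]=30 take 19 → i++
[i=8,j=4] A[i]=21<=B[j]=30 take 21 → i++
[i=9,j=4] A[i]=26<=B[j]=30 take 26 → i++
[i=10,j=4] A[i]=32>B[j]=30 take 30 → j++
[i=10,j=5] B done, take A[i]=32 → i++
[i=11,j=5] B done, take A[i]=37 → i++
[i=12,j=5] B done, take A[i]=38 → i++
[i=13,j=5] B done, take A[i]=39 → i++

[0, 2, 5, 8, 9, 10, 10, 11, 13, 14, 17, 19, 21, 26, 30, 32, 37, 38, 39]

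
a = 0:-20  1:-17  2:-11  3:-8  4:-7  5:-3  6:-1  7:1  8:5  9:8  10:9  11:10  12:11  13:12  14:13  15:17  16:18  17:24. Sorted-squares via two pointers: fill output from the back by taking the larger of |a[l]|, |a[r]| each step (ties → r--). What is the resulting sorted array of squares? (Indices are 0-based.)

[1, 1, 9, 25, 49, 64, 64, 81, 100, 121, 121, 144, 169, 289, 289, 324, 400, 576]

[0,17] |-20|<=|24| out[17]=576 → r--
[0,16] |-20|>|18| out[16]=400 → l++
[1,16] |-17|<=|18| out[15]=324 → r--
[1,15] |-17|<=|17| out[14]=289 → r--
[1,14] |-17|>|13| out[13]=289 → l++
[2,14] |-11|<=|13| out[12]=169 → r--
[2,13] |-11|<=|12| out[11]=144 → r--
[2,12] |-11|<=|11| out[10]=121 → r--
[2,11] |-11|>|10| out[9]=121 → l++
[3,11] |-8|<=|10| out[8]=100 → r--
[3,10] |-8|<=|9| out[7]=81 → r--
[3,9] |-8|<=|8| out[6]=64 → r--
[3,8] |-8|>|5| out[5]=64 → l++
[4,8] |-7|>|5| out[4]=49 → l++
[5,8] |-3|<=|5| out[3]=25 → r--
[5,7] |-3|>|1| out[2]=9 → l++
[6,7] |-1|<=|1| out[1]=1 → r--
[6,6] |-1|<=|-1| out[0]=1 → r--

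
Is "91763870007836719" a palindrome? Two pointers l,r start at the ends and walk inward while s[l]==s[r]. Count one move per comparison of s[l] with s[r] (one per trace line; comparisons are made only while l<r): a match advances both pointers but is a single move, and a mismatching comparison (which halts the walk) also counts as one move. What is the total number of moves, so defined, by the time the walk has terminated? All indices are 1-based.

8 moves

l=1 r=17: '9'=='9', l++,r--
l=2 r=16: '1'=='1', l++,r--
l=3 r=15: '7'=='7', l++,r--
l=4 r=14: '6'=='6', l++,r--
l=5 r=13: '3'=='3', l++,r--
l=6 r=12: '8'=='8', l++,r--
l=7 r=11: '7'=='7', l++,r--
l=8 r=10: '0'=='0', l++,r--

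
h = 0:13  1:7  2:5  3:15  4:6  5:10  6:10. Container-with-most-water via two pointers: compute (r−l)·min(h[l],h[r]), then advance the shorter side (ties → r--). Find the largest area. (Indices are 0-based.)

max area = 60

l=0 r=6: min(13,10)*6=60 best=60 *, r--
l=0 r=5: min(13,10)*5=50 best=60, r--
l=0 r=4: min(13,6)*4=24 best=60, r--
l=0 r=3: min(13,15)*3=39 best=60, l++
l=1 r=3: min(7,15)*2=14 best=60, l++
l=2 r=3: min(5,15)*1=5 best=60, l++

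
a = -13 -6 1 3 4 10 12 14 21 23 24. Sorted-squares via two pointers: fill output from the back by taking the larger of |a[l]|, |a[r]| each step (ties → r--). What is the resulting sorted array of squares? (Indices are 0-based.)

[1, 9, 16, 36, 100, 144, 169, 196, 441, 529, 576]

[0,10] |-13|<=|24| out[10]=576 → r--
[0,9] |-13|<=|23| out[9]=529 → r--
[0,8] |-13|<=|21| out[8]=441 → r--
[0,7] |-13|<=|14| out[7]=196 → r--
[0,6] |-13|>|12| out[6]=169 → l++
[1,6] |-6|<=|12| out[5]=144 → r--
[1,5] |-6|<=|10| out[4]=100 → r--
[1,4] |-6|>|4| out[3]=36 → l++
[2,4] |1|<=|4| out[2]=16 → r--
[2,3] |1|<=|3| out[1]=9 → r--
[2,2] |1|<=|1| out[0]=1 → r--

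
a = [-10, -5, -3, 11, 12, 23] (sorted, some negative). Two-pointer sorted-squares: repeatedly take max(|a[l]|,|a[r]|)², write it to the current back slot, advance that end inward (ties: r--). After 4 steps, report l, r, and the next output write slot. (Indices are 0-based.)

l=0 r=5: |-10|<=|23| out[5]=529, r--
l=0 r=4: |-10|<=|12| out[4]=144, r--
l=0 r=3: |-10|<=|11| out[3]=121, r--
l=0 r=2: |-10|>|-3| out[2]=100, l++

l=1, r=2, next write slot=1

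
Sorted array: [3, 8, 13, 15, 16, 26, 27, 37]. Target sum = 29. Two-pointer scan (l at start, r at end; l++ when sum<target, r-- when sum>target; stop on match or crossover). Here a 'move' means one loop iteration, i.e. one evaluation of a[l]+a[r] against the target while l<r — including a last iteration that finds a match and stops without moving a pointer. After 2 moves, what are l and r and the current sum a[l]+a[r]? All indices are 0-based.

l=0, r=5, sum=29

[0,7] 3+37=40 >29 → r--
[0,6] 3+27=30 >29 → r--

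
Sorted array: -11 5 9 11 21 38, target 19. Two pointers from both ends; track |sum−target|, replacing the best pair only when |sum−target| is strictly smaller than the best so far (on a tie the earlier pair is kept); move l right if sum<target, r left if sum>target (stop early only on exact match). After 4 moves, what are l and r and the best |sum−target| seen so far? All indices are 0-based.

l=2, r=3, best |Δ|=3

l=0 r=5: -11+38=27 d=8 *, r--
l=0 r=4: -11+21=10 d=9, l++
l=1 r=4: 5+21=26 d=7 *, r--
l=1 r=3: 5+11=16 d=3 *, l++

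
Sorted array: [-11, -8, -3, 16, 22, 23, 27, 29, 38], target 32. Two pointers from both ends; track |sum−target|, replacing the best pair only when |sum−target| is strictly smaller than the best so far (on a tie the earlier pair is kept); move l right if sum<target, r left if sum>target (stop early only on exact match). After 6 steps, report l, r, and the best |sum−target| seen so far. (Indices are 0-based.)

l=3, r=5, best |Δ|=2

[0,8] -11+38=27 d=5 * → l++
[1,8] -8+38=30 d=2 * → l++
[2,8] -3+38=35 d=3 → r--
[2,7] -3+29=26 d=6 → l++
[3,7] 16+29=45 d=13 → r--
[3,6] 16+27=43 d=11 → r--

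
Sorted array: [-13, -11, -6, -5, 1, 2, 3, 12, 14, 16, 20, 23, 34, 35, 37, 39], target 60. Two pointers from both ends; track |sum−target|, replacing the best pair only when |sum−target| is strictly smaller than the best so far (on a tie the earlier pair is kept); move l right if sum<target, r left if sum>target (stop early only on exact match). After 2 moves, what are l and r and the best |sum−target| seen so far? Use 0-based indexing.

l=0 r=15: -13+39=26 d=34 *, l++
l=1 r=15: -11+39=28 d=32 *, l++

l=2, r=15, best |Δ|=32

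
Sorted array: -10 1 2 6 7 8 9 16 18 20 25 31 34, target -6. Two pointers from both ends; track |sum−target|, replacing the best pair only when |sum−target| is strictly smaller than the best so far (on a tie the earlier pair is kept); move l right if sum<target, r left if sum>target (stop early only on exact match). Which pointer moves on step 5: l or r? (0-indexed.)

l=0 r=12: -10+34=24 d=30 *, r--
l=0 r=11: -10+31=21 d=27 *, r--
l=0 r=10: -10+25=15 d=21 *, r--
l=0 r=9: -10+20=10 d=16 *, r--
l=0 r=8: -10+18=8 d=14 *, r--

r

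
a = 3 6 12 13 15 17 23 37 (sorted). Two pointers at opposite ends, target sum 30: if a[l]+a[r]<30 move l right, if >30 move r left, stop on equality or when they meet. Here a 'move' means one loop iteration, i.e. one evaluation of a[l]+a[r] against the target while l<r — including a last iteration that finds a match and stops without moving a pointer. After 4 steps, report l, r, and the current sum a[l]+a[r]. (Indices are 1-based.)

[1,8] 3+37=40 >30 → r--
[1,7] 3+23=26 <30 → l++
[2,7] 6+23=29 <30 → l++
[3,7] 12+23=35 >30 → r--

l=3, r=6, sum=29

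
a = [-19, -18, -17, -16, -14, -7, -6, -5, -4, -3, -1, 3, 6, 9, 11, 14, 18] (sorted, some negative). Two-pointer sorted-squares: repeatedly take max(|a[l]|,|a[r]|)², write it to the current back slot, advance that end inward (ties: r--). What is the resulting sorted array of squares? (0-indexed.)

l=0 r=16: |-19|>|18| out[16]=361, l++
l=1 r=16: |-18|<=|18| out[15]=324, r--
l=1 r=15: |-18|>|14| out[14]=324, l++
l=2 r=15: |-17|>|14| out[13]=289, l++
l=3 r=15: |-16|>|14| out[12]=256, l++
l=4 r=15: |-14|<=|14| out[11]=196, r--
l=4 r=14: |-14|>|11| out[10]=196, l++
l=5 r=14: |-7|<=|11| out[9]=121, r--
l=5 r=13: |-7|<=|9| out[8]=81, r--
l=5 r=12: |-7|>|6| out[7]=49, l++
l=6 r=12: |-6|<=|6| out[6]=36, r--
l=6 r=11: |-6|>|3| out[5]=36, l++
l=7 r=11: |-5|>|3| out[4]=25, l++
l=8 r=11: |-4|>|3| out[3]=16, l++
l=9 r=11: |-3|<=|3| out[2]=9, r--
l=9 r=10: |-3|>|-1| out[1]=9, l++
l=10 r=10: |-1|<=|-1| out[0]=1, r--

[1, 9, 9, 16, 25, 36, 36, 49, 81, 121, 196, 196, 256, 289, 324, 324, 361]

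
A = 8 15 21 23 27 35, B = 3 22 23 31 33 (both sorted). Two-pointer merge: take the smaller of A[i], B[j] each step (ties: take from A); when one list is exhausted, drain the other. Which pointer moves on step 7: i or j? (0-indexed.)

[i=0,j=0] A[i]=8>B[j]=3 take 3 → j++
[i=0,j=1] A[i]=8<=B[j]=22 take 8 → i++
[i=1,j=1] A[i]=15<=B[j]=22 take 15 → i++
[i=2,j=1] A[i]=21<=B[j]=22 take 21 → i++
[i=3,j=1] A[i]=23>B[j]=22 take 22 → j++
[i=3,j=2] A[i]=23<=B[j]=23 take 23 → i++
[i=4,j=2] A[i]=27>B[j]=23 take 23 → j++

j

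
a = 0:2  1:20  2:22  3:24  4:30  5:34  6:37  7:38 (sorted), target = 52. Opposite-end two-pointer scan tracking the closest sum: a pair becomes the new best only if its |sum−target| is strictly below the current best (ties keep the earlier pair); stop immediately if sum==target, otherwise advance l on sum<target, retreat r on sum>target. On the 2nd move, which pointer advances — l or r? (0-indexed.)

[0,7] 2+38=40 d=12 * → l++
[1,7] 20+38=58 d=6 * → r--

r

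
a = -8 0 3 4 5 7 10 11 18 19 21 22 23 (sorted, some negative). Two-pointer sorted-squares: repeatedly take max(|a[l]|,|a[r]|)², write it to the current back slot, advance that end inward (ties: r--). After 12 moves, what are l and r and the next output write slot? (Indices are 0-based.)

[0,12] |-8|<=|23| out[12]=529 → r--
[0,11] |-8|<=|22| out[11]=484 → r--
[0,10] |-8|<=|21| out[10]=441 → r--
[0,9] |-8|<=|19| out[9]=361 → r--
[0,8] |-8|<=|18| out[8]=324 → r--
[0,7] |-8|<=|11| out[7]=121 → r--
[0,6] |-8|<=|10| out[6]=100 → r--
[0,5] |-8|>|7| out[5]=64 → l++
[1,5] |0|<=|7| out[4]=49 → r--
[1,4] |0|<=|5| out[3]=25 → r--
[1,3] |0|<=|4| out[2]=16 → r--
[1,2] |0|<=|3| out[1]=9 → r--

l=1, r=1, next write slot=0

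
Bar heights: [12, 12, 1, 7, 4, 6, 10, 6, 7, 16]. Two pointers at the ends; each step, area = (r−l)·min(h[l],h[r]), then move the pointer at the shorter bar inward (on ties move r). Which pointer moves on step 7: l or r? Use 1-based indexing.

l

[1,10] min(12,16)*9=108 best=108 * → l++
[2,10] min(12,16)*8=96 best=108 → l++
[3,10] min(1,16)*7=7 best=108 → l++
[4,10] min(7,16)*6=42 best=108 → l++
[5,10] min(4,16)*5=20 best=108 → l++
[6,10] min(6,16)*4=24 best=108 → l++
[7,10] min(10,16)*3=30 best=108 → l++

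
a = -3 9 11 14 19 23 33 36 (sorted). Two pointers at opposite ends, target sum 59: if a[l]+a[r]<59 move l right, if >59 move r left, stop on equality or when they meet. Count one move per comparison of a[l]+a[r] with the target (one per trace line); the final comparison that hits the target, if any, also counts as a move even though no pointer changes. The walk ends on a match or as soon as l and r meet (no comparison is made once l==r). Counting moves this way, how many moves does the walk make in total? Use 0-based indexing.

6 moves

l=0 r=7: -3+36=33 <59, l++
l=1 r=7: 9+36=45 <59, l++
l=2 r=7: 11+36=47 <59, l++
l=3 r=7: 14+36=50 <59, l++
l=4 r=7: 19+36=55 <59, l++
l=5 r=7: 23+36=59, found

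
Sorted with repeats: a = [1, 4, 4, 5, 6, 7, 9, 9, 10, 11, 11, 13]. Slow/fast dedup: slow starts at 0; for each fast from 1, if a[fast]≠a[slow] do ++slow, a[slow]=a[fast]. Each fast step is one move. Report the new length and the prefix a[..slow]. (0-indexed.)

length 9; prefix = [1, 4, 5, 6, 7, 9, 10, 11, 13]

(s=0,f=1) a[fast]=4≠a[slow]=1 write a[1]=4 → slow++,fast++
(s=1,f=2) a[fast]=4=a[slow] dup → fast++
(s=1,f=3) a[fast]=5≠a[slow]=4 write a[2]=5 → slow++,fast++
(s=2,f=4) a[fast]=6≠a[slow]=5 write a[3]=6 → slow++,fast++
(s=3,f=5) a[fast]=7≠a[slow]=6 write a[4]=7 → slow++,fast++
(s=4,f=6) a[fast]=9≠a[slow]=7 write a[5]=9 → slow++,fast++
(s=5,f=7) a[fast]=9=a[slow] dup → fast++
(s=5,f=8) a[fast]=10≠a[slow]=9 write a[6]=10 → slow++,fast++
(s=6,f=9) a[fast]=11≠a[slow]=10 write a[7]=11 → slow++,fast++
(s=7,f=10) a[fast]=11=a[slow] dup → fast++
(s=7,f=11) a[fast]=13≠a[slow]=11 write a[8]=13 → slow++,fast++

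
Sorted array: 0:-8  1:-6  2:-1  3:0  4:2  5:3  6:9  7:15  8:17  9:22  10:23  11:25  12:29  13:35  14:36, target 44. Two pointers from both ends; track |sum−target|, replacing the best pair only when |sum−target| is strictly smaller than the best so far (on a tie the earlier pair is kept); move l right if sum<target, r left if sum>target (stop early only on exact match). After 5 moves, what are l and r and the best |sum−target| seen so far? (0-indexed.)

[0,14] -8+36=28 d=16 * → l++
[1,14] -6+36=30 d=14 * → l++
[2,14] -1+36=35 d=9 * → l++
[3,14] 0+36=36 d=8 * → l++
[4,14] 2+36=38 d=6 * → l++

l=5, r=14, best |Δ|=6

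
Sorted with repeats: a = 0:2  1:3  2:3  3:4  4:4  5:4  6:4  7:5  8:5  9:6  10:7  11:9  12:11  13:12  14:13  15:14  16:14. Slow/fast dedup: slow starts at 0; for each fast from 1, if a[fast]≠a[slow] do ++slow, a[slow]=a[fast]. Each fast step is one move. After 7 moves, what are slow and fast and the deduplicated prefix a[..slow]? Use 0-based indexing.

slow=3, fast=8, prefix=[2, 3, 4, 5]

slow=0 fast=1: a[fast]=3≠a[slow]=2 write a[1]=3, slow++,fast++
slow=1 fast=2: a[fast]=3=a[slow] dup, fast++
slow=1 fast=3: a[fast]=4≠a[slow]=3 write a[2]=4, slow++,fast++
slow=2 fast=4: a[fast]=4=a[slow] dup, fast++
slow=2 fast=5: a[fast]=4=a[slow] dup, fast++
slow=2 fast=6: a[fast]=4=a[slow] dup, fast++
slow=2 fast=7: a[fast]=5≠a[slow]=4 write a[3]=5, slow++,fast++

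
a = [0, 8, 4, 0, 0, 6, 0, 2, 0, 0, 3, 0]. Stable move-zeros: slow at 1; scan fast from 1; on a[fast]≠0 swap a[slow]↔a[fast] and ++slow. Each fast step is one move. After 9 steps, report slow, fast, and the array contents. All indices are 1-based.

(s=1,f=1) a[fast]=0 → fast++
(s=1,f=2) a[fast]=8≠0 swap→a[1]=8 → slow++,fast++
(s=2,f=3) a[fast]=4≠0 swap→a[2]=4 → slow++,fast++
(s=3,f=4) a[fast]=0 → fast++
(s=3,f=5) a[fast]=0 → fast++
(s=3,f=6) a[fast]=6≠0 swap→a[3]=6 → slow++,fast++
(s=4,f=7) a[fast]=0 → fast++
(s=4,f=8) a[fast]=2≠0 swap→a[4]=2 → slow++,fast++
(s=5,f=9) a[fast]=0 → fast++

slow=5, fast=10, a=[8, 4, 6, 2, 0, 0, 0, 0, 0, 0, 3, 0]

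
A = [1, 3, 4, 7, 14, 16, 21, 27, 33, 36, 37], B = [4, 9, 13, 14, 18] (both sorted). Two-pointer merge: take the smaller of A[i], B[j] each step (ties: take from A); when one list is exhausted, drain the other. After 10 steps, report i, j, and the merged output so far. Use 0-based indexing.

i=6, j=4, merged so far=[1, 3, 4, 4, 7, 9, 13, 14, 14, 16]

[i=0,j=0] A[i]=1<=B[j]=4 take 1 → i++
[i=1,j=0] A[i]=3<=B[j]=4 take 3 → i++
[i=2,j=0] A[i]=4<=B[j]=4 take 4 → i++
[i=3,j=0] A[i]=7>B[j]=4 take 4 → j++
[i=3,j=1] A[i]=7<=B[j]=9 take 7 → i++
[i=4,j=1] A[i]=14>B[j]=9 take 9 → j++
[i=4,j=2] A[i]=14>B[j]=13 take 13 → j++
[i=4,j=3] A[i]=14<=B[j]=14 take 14 → i++
[i=5,j=3] A[i]=16>B[j]=14 take 14 → j++
[i=5,j=4] A[i]=16<=B[j]=18 take 16 → i++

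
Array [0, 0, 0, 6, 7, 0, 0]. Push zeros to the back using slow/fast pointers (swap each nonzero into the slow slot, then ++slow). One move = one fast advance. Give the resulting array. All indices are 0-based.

[6, 7, 0, 0, 0, 0, 0]

slow=0 fast=0: a[fast]=0, fast++
slow=0 fast=1: a[fast]=0, fast++
slow=0 fast=2: a[fast]=0, fast++
slow=0 fast=3: a[fast]=6≠0 swap→a[0]=6, slow++,fast++
slow=1 fast=4: a[fast]=7≠0 swap→a[1]=7, slow++,fast++
slow=2 fast=5: a[fast]=0, fast++
slow=2 fast=6: a[fast]=0, fast++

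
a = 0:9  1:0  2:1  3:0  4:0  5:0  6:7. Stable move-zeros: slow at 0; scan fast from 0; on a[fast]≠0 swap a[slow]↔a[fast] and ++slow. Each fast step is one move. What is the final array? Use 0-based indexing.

[9, 1, 7, 0, 0, 0, 0]

(s=0,f=0) a[fast]=9≠0 swap→a[0]=9 → slow++,fast++
(s=1,f=1) a[fast]=0 → fast++
(s=1,f=2) a[fast]=1≠0 swap→a[1]=1 → slow++,fast++
(s=2,f=3) a[fast]=0 → fast++
(s=2,f=4) a[fast]=0 → fast++
(s=2,f=5) a[fast]=0 → fast++
(s=2,f=6) a[fast]=7≠0 swap→a[2]=7 → slow++,fast++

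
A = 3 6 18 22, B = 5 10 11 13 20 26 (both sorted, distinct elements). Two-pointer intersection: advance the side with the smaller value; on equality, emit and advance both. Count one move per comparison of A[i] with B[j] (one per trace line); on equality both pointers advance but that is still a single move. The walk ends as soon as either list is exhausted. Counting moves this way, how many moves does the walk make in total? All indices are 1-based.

9 moves

i=1 j=1: 3<5, i++
i=2 j=1: 6>5, j++
i=2 j=2: 6<10, i++
i=3 j=2: 18>10, j++
i=3 j=3: 18>11, j++
i=3 j=4: 18>13, j++
i=3 j=5: 18<20, i++
i=4 j=5: 22>20, j++
i=4 j=6: 22<26, i++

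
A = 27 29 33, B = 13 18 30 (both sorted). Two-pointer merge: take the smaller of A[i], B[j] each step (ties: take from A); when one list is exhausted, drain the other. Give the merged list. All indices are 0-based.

[13, 18, 27, 29, 30, 33]

[i=0,j=0] A[i]=27>B[j]=13 take 13 → j++
[i=0,j=1] A[i]=27>B[j]=18 take 18 → j++
[i=0,j=2] A[i]=27<=B[j]=30 take 27 → i++
[i=1,j=2] A[i]=29<=B[j]=30 take 29 → i++
[i=2,j=2] A[i]=33>B[j]=30 take 30 → j++
[i=2,j=3] B done, take A[i]=33 → i++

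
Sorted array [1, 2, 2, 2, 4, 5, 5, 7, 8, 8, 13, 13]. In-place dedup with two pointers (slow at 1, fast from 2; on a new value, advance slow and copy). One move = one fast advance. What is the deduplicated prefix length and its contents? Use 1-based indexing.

length 7; prefix = [1, 2, 4, 5, 7, 8, 13]

(s=1,f=2) a[fast]=2≠a[slow]=1 write a[2]=2 → slow++,fast++
(s=2,f=3) a[fast]=2=a[slow] dup → fast++
(s=2,f=4) a[fast]=2=a[slow] dup → fast++
(s=2,f=5) a[fast]=4≠a[slow]=2 write a[3]=4 → slow++,fast++
(s=3,f=6) a[fast]=5≠a[slow]=4 write a[4]=5 → slow++,fast++
(s=4,f=7) a[fast]=5=a[slow] dup → fast++
(s=4,f=8) a[fast]=7≠a[slow]=5 write a[5]=7 → slow++,fast++
(s=5,f=9) a[fast]=8≠a[slow]=7 write a[6]=8 → slow++,fast++
(s=6,f=10) a[fast]=8=a[slow] dup → fast++
(s=6,f=11) a[fast]=13≠a[slow]=8 write a[7]=13 → slow++,fast++
(s=7,f=12) a[fast]=13=a[slow] dup → fast++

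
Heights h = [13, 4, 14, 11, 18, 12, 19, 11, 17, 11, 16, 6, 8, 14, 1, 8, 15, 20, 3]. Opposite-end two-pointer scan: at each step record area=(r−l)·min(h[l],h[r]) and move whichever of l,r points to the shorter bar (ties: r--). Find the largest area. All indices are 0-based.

max area = 234

l=0 r=18: min(13,3)*18=54 best=54 *, r--
l=0 r=17: min(13,20)*17=221 best=221 *, l++
l=1 r=17: min(4,20)*16=64 best=221, l++
l=2 r=17: min(14,20)*15=210 best=221, l++
l=3 r=17: min(11,20)*14=154 best=221, l++
l=4 r=17: min(18,20)*13=234 best=234 *, l++
l=5 r=17: min(12,20)*12=144 best=234, l++
l=6 r=17: min(19,20)*11=209 best=234, l++
l=7 r=17: min(11,20)*10=110 best=234, l++
l=8 r=17: min(17,20)*9=153 best=234, l++
l=9 r=17: min(11,20)*8=88 best=234, l++
l=10 r=17: min(16,20)*7=112 best=234, l++
l=11 r=17: min(6,20)*6=36 best=234, l++
l=12 r=17: min(8,20)*5=40 best=234, l++
l=13 r=17: min(14,20)*4=56 best=234, l++
l=14 r=17: min(1,20)*3=3 best=234, l++
l=15 r=17: min(8,20)*2=16 best=234, l++
l=16 r=17: min(15,20)*1=15 best=234, l++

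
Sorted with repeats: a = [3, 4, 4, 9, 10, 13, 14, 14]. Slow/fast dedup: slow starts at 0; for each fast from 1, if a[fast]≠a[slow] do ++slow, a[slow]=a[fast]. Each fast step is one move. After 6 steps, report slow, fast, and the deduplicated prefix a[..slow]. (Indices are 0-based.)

slow=5, fast=7, prefix=[3, 4, 9, 10, 13, 14]

slow=0 fast=1: a[fast]=4≠a[slow]=3 write a[1]=4, slow++,fast++
slow=1 fast=2: a[fast]=4=a[slow] dup, fast++
slow=1 fast=3: a[fast]=9≠a[slow]=4 write a[2]=9, slow++,fast++
slow=2 fast=4: a[fast]=10≠a[slow]=9 write a[3]=10, slow++,fast++
slow=3 fast=5: a[fast]=13≠a[slow]=10 write a[4]=13, slow++,fast++
slow=4 fast=6: a[fast]=14≠a[slow]=13 write a[5]=14, slow++,fast++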